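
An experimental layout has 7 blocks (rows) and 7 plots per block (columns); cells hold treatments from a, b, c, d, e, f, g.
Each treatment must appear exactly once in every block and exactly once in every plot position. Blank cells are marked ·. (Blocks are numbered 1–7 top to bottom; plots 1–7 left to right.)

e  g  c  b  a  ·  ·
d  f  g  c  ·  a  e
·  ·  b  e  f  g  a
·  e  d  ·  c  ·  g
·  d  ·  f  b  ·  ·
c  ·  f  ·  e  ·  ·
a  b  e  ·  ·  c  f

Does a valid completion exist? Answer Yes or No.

No

Block 2, plot 5: block 2 together with plot 5 already contain {a, b, c, d, e, f, g} — every symbol — so nothing can go there. The grid has no valid completion.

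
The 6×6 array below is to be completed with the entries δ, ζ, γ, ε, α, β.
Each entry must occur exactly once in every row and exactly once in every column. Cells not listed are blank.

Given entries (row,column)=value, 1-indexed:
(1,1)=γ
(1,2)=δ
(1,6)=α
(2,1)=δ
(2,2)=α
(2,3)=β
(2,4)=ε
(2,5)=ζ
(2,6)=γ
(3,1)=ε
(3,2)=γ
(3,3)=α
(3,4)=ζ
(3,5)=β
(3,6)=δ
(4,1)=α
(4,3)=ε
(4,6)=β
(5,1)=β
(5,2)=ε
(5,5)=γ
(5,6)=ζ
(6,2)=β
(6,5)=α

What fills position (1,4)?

β

Row 1 already has {δ, γ, α} and column 4 already has {ζ, ε}, so row 1, column 4 must be β.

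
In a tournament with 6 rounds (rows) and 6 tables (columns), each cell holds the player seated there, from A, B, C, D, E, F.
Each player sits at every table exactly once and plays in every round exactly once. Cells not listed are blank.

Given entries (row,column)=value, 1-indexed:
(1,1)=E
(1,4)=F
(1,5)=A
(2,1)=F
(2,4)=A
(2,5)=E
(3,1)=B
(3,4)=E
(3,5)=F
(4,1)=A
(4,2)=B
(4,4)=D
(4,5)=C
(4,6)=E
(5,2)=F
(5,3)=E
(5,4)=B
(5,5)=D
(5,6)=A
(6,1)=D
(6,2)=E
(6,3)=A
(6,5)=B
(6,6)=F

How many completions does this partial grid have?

Round 1, table 2: eliminating its round and table leaves {C, D}.
Round 1, table 3: eliminating its round and table leaves {B, C, D}.
Round 1, table 6: eliminating its round and table leaves {B, C, D}.
Round 2, table 2: eliminating its round and table leaves {C, D}.
Round 2, table 3: eliminating its round and table leaves {B, C, D}.
Round 2, table 6: eliminating its round and table leaves {B, C, D}.
Round 3, table 2: eliminating its round and table leaves {A, C, D}.
Round 3, table 3: eliminating its round and table leaves {C, D}.
Round 3, table 6: eliminating its round and table leaves {C, D}.
Round 4, table 3: eliminating its round and table leaves {F}.
Round 5, table 1: eliminating its round and table leaves {C}.
Round 6, table 4: eliminating its round and table leaves {C}.
Enumerating the assignments across these blanks that avoid any round or table repeat gives 4 completions.

4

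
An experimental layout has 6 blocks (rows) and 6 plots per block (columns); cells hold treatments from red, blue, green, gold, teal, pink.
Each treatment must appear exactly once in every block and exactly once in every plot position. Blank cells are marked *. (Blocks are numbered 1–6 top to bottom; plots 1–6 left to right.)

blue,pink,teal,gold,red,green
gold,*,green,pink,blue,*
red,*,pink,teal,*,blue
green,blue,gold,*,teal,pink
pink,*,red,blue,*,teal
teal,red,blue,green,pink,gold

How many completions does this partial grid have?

Block 2, plot 2: eliminating its block and plot leaves {teal}.
Block 2, plot 6: eliminating its block and plot leaves {red}.
Block 3, plot 2: eliminating its block and plot leaves {green, gold}.
Block 3, plot 5: eliminating its block and plot leaves {green, gold}.
Block 4, plot 4: eliminating its block and plot leaves {red}.
Block 5, plot 2: eliminating its block and plot leaves {green, gold}.
Block 5, plot 5: eliminating its block and plot leaves {green, gold}.
Enumerating the assignments across these blanks that avoid any block or plot repeat gives 2 completions.

2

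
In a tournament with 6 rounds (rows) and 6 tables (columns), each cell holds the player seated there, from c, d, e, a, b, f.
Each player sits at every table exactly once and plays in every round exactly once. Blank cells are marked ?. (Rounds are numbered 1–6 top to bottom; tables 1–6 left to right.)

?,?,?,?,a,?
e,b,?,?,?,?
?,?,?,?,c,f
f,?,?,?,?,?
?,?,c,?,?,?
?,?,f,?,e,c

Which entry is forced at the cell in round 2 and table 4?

c

Round 2, table 4 is narrowed to {c, d, a, f}.
If it were d, then round 2, table 6 would be left with no valid symbol.
If it were a, then round 2, table 6 would be left with no valid symbol.
If it were f, then round 2, table 6 would be left with no valid symbol.
So round 2, table 4 must be c.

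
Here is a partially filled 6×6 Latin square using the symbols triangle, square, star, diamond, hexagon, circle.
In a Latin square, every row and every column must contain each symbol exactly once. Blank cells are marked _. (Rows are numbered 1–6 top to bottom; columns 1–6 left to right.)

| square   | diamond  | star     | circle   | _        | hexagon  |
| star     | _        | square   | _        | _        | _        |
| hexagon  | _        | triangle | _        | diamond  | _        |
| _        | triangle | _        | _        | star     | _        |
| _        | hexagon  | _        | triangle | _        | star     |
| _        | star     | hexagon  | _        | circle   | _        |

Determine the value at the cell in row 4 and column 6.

square

Row 1, column 5: row 1 has {square, star, diamond, hexagon, circle} and column 5 has {star, diamond, circle}, leaving only triangle.
Row 2, column 2: row 2 has {square, star} and column 2 has {triangle, star, diamond, hexagon}, leaving only circle.
Row 2, column 5: row 2 has {square, star, circle} and column 5 has {triangle, star, diamond, circle}, leaving only hexagon.
Row 2, column 4: row 2 has {square, star, hexagon, circle} and column 4 has {triangle, circle}, leaving only diamond.
Row 2, column 6: row 2 has {square, star, diamond, hexagon, circle} and column 6 has {star, hexagon}, leaving only triangle.
Row 3, column 2: row 3 has {triangle, diamond, hexagon} and column 2 has {triangle, star, diamond, hexagon, circle}, leaving only square.
Row 3, column 4: row 3 has {triangle, square, diamond, hexagon} and column 4 has {triangle, diamond, circle}, leaving only star.
Row 3, column 6: row 3 has {triangle, square, star, diamond, hexagon} and column 6 has {triangle, star, hexagon}, leaving only circle.
Row 5, column 5: row 5 has {triangle, star, hexagon} and column 5 has {triangle, star, diamond, hexagon, circle}, leaving only square.
Row 6, column 4: row 6 has {star, hexagon, circle} and column 4 has {triangle, star, diamond, circle}, leaving only square.
Row 4, column 4: row 4 has {triangle, star} and column 4 has {triangle, square, star, diamond, circle}, leaving only hexagon.
Row 6, column 6: row 6 has {square, star, hexagon, circle} and column 6 has {triangle, star, hexagon, circle}, leaving only diamond.
Row 4 already has {triangle, star, hexagon} and column 6 already has {triangle, star, diamond, hexagon, circle}, so row 4, column 6 must be square.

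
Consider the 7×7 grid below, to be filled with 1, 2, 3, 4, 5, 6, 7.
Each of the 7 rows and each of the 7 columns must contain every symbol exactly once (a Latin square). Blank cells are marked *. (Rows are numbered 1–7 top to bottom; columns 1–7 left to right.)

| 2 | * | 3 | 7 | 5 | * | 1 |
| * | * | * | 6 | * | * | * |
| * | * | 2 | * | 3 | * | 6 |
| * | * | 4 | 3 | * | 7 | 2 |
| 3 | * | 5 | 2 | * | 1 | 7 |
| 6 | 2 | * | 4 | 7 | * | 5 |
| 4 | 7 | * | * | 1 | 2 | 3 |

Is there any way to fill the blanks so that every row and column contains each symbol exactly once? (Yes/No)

No row or column among the givens repeats a symbol, and propagating forced cells runs into no contradiction.
One valid completion exists (for instance, 2 4 3 7 5 6 1 / 1 3 7 6 2 5 4 / 7 5 2 1 3 4 6 / 5 1 4 3 6 7 2 / 3 6 5 2 4 1 7 / 6 2 1 4 7 3 5 / 4 7 6 5 1 2 3).

Yes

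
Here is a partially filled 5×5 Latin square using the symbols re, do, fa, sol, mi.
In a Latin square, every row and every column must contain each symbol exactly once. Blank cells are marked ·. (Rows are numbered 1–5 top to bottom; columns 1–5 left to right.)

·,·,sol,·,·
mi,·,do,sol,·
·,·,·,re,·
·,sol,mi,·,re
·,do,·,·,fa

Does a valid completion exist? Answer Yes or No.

Row 2, column 5: row 2 together with column 5 already contain {re, do, fa, sol, mi} — every symbol — so nothing can go there. The grid has no valid completion.

No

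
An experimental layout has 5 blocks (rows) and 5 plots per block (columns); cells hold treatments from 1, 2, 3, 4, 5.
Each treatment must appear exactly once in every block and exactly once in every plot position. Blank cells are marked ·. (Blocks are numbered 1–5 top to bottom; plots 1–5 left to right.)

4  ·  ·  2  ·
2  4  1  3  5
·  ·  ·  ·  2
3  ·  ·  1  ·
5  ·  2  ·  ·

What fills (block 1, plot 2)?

5

Block 3, plot 1: block 3 has {2} and plot 1 has {2, 3, 4, 5}, leaving only 1.
Block 4, plot 5: block 4 has {1, 3} and plot 5 has {2, 5}, leaving only 4.
Block 4, plot 3: block 4 has {1, 3, 4} and plot 3 has {1, 2}, leaving only 5.
Block 1, plot 3: block 1 has {2, 4} and plot 3 has {1, 2, 5}, leaving only 3.
Block 1, plot 5: block 1 has {2, 3, 4} and plot 5 has {2, 4, 5}, leaving only 1.
Block 1 already has {1, 2, 3, 4} and plot 2 already has {4}, so block 1, plot 2 must be 5.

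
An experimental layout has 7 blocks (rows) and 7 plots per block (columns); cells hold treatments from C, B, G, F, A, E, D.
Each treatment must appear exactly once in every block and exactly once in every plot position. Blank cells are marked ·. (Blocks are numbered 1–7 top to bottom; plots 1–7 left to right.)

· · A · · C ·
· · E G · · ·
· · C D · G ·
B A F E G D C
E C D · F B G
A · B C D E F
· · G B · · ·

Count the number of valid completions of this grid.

10

Block 1, plot 1: eliminating its block and plot leaves {G, F, D}.
Block 1, plot 2: eliminating its block and plot leaves {B, G, F, E, D}.
Block 1, plot 4: eliminating its block and plot leaves {F}.
Block 1, plot 5: eliminating its block and plot leaves {B, E}.
Block 1, plot 7: eliminating its block and plot leaves {B, E, D}.
Block 2, plot 1: eliminating its block and plot leaves {C, F, D}.
Block 2, plot 2: eliminating its block and plot leaves {B, F, D}.
Block 2, plot 5: eliminating its block and plot leaves {C, B, A}.
Block 2, plot 6: eliminating its block and plot leaves {F, A}.
Block 2, plot 7: eliminating its block and plot leaves {B, A, D}.
Block 3, plot 1: eliminating its block and plot leaves {F}.
Block 3, plot 2: eliminating its block and plot leaves {B, F, E}.
Block 3, plot 5: eliminating its block and plot leaves {B, A, E}.
Block 3, plot 7: eliminating its block and plot leaves {B, A, E}.
Block 5, plot 4: eliminating its block and plot leaves {A}.
Block 6, plot 2: eliminating its block and plot leaves {G}.
Block 7, plot 1: eliminating its block and plot leaves {C, F, D}.
Block 7, plot 2: eliminating its block and plot leaves {F, E, D}.
Block 7, plot 5: eliminating its block and plot leaves {C, A, E}.
Block 7, plot 6: eliminating its block and plot leaves {F, A}.
Block 7, plot 7: eliminating its block and plot leaves {A, E, D}.
Enumerating the assignments across these blanks that avoid any block or plot repeat gives 10 completions.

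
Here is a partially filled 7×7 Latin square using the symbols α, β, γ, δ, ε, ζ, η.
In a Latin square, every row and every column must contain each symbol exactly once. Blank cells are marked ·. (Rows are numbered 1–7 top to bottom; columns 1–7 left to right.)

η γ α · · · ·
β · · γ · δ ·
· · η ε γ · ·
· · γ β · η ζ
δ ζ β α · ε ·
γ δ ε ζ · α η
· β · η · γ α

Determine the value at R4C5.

Row 1, column 4: row 1 has {α, γ, η} and column 4 has {α, β, γ, ε, ζ, η}, leaving only δ.
Row 2, column 3: row 2 has {β, γ, δ} and column 3 has {α, β, γ, ε, η}, leaving only ζ.
Row 2, column 7: row 2 has {β, γ, δ, ζ} and column 7 has {α, ζ, η}, leaving only ε.
Row 1, column 7: row 1 has {α, γ, δ, η} and column 7 has {α, ε, ζ, η}, leaving only β.
Row 1, column 6: row 1 has {α, β, γ, δ, η} and column 6 has {α, γ, δ, ε, η}, leaving only ζ.
Row 1, column 5: row 1 has {α, β, γ, δ, ζ, η} and column 5 has {γ}, leaving only ε.
Row 3, column 2: row 3 has {γ, ε, η} and column 2 has {β, γ, δ, ζ}, leaving only α.
Row 2, column 2: row 2 has {β, γ, δ, ε, ζ} and column 2 has {α, β, γ, δ, ζ}, leaving only η.
Row 2, column 5: row 2 has {β, γ, δ, ε, ζ, η} and column 5 has {γ, ε}, leaving only α.
Row 4 already has {β, γ, ζ, η} and column 5 already has {α, γ, ε}, so row 4, column 5 must be δ.

δ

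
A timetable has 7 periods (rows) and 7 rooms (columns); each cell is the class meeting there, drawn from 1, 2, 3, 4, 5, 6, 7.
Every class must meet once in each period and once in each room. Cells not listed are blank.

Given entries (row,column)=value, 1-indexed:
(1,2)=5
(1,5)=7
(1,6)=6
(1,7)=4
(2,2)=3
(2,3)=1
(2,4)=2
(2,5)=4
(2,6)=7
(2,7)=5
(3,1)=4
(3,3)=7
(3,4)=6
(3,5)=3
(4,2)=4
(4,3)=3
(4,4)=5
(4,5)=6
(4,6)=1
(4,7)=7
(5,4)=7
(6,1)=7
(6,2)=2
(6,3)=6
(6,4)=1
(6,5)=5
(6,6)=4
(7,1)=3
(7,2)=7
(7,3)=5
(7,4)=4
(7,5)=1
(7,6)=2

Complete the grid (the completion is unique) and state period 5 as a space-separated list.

5 6 4 7 2 3 1

Period 5, room 5: period 5 has {7} and room 5 has {1, 3, 4, 5, 6, 7}, leaving only 2.
Period 5, room 3: period 5 has {2, 7} and room 3 has {1, 3, 5, 6, 7}, leaving only 4.
Period 1, room 3: period 1 has {4, 5, 6, 7} and room 3 has {1, 3, 4, 5, 6, 7}, leaving only 2.
Period 1, room 1: period 1 has {2, 4, 5, 6, 7} and room 1 has {3, 4, 7}, leaving only 1.
Period 1, room 4: period 1 has {1, 2, 4, 5, 6, 7} and room 4 has {1, 2, 4, 5, 6, 7}, leaving only 3.
Period 2, room 1: period 2 has {1, 2, 3, 4, 5, 7} and room 1 has {1, 3, 4, 7}, leaving only 6.
Period 5, room 1: period 5 has {2, 4, 7} and room 1 has {1, 3, 4, 6, 7}, leaving only 5.
Period 5, room 6: period 5 has {2, 4, 5, 7} and room 6 has {1, 2, 4, 6, 7}, leaving only 3.
Period 3, room 2: period 3 has {3, 4, 6, 7} and room 2 has {2, 3, 4, 5, 7}, leaving only 1.
Period 5, room 2: period 5 has {2, 3, 4, 5, 7} and room 2 has {1, 2, 3, 4, 5, 7}, leaving only 6.
Period 5, room 7: period 5 has {2, 3, 4, 5, 6, 7} and room 7 has {4, 5, 7}, leaving only 1.
So period 5 reads: 5 6 4 7 2 3 1.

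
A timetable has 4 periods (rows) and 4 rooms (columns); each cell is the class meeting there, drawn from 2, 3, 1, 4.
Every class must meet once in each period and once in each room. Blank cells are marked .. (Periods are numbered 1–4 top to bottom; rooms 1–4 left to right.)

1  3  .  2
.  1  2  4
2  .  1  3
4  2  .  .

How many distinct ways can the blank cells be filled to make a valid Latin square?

1

Period 1, room 3: eliminating its period and room leaves {4}.
Period 2, room 1: eliminating its period and room leaves {3}.
Period 3, room 2: eliminating its period and room leaves {4}.
Period 4, room 3: eliminating its period and room leaves {3}.
Period 4, room 4: eliminating its period and room leaves {1}.
Only one assignment across all blanks avoids any period or room repeat, giving 1 completion.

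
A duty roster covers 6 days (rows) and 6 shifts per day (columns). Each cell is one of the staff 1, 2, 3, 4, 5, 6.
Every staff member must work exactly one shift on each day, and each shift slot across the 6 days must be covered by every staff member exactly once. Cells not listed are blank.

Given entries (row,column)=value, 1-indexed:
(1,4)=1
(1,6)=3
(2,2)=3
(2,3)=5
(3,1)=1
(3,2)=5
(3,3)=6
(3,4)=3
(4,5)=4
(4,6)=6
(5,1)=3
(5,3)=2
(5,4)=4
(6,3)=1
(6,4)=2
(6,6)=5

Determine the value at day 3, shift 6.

Day 1, shift 3: day 1 has {1, 3} and shift 3 has {1, 2, 5, 6}, leaving only 4.
Day 2, shift 4: day 2 has {3, 5} and shift 4 has {1, 2, 3, 4}, leaving only 6.
Day 3, shift 5: day 3 has {1, 3, 5, 6} and shift 5 has {4}, leaving only 2.
Day 3 already has {1, 2, 3, 5, 6} and shift 6 already has {3, 5, 6}, so day 3, shift 6 must be 4.

4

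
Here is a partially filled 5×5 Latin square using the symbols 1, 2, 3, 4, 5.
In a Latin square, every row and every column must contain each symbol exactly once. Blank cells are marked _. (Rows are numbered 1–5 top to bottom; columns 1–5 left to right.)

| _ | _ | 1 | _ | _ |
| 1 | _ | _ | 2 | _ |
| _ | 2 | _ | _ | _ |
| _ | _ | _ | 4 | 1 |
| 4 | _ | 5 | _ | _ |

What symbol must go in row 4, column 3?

Row 4, column 3 is narrowed to {2, 3}.
If it were 3, then row 3, column 3 would be left with no valid symbol.
So row 4, column 3 must be 2.

2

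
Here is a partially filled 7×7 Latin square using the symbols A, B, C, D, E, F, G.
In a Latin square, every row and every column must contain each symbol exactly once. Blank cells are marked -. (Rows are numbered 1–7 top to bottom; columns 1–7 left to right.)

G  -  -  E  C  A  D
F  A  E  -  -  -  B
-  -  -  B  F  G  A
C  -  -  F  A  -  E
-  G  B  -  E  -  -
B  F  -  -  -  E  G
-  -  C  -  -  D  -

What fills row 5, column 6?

F

Row 1, column 2: row 1 has {A, C, D, E, G} and column 2 has {A, F, G}, leaving only B.
Row 1, column 3: row 1 has {A, B, C, D, E, G} and column 3 has {B, C, E}, leaving only F.
Row 2, column 6: row 2 has {A, B, E, F} and column 6 has {A, D, E, G}, leaving only C.
Row 5 already has {B, E, G} and column 6 already has {A, C, D, E, G}, so row 5, column 6 must be F.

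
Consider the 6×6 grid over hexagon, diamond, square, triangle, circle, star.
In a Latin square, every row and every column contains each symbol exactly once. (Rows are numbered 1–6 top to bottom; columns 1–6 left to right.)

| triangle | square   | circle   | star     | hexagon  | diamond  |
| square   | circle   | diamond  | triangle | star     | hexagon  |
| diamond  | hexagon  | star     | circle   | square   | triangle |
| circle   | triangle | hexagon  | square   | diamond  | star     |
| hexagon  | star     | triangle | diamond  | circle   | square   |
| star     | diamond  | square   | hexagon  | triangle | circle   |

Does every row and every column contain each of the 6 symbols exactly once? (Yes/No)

Each row is a permutation of the 6 symbols, and so is each column.

Yes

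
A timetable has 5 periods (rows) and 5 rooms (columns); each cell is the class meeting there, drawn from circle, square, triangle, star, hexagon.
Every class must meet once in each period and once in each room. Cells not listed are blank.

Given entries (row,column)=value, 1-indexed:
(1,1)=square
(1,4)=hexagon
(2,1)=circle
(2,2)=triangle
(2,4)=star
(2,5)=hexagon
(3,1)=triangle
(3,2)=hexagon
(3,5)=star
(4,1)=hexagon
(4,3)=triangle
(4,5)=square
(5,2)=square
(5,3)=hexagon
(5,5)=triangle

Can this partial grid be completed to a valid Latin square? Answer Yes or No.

Period 1, room 5: period 1 has {square, hexagon} and room 5 has {square, triangle, star, hexagon}, so it must be circle.
Period 1, room 2: period 1 has {circle, square, hexagon} and room 2 has {square, triangle, hexagon}, so it must be star.
Now period 1, room 3: period 1 together with room 3 already contain {circle, square, triangle, star, hexagon} — every symbol — so nothing can go there. The grid has no valid completion.

No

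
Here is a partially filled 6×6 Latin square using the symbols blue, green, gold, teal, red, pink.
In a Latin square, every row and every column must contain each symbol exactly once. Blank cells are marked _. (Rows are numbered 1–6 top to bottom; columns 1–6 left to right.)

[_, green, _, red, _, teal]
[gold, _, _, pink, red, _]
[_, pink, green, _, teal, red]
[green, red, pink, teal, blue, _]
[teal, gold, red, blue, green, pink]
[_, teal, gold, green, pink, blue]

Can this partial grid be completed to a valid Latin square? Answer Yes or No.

Yes

No row or column among the givens repeats a symbol, and propagating forced cells runs into no contradiction.
One valid completion exists (for instance, pink green blue red gold teal / gold blue teal pink red green / blue pink green gold teal red / green red pink teal blue gold / teal gold red blue green pink / red teal gold green pink blue).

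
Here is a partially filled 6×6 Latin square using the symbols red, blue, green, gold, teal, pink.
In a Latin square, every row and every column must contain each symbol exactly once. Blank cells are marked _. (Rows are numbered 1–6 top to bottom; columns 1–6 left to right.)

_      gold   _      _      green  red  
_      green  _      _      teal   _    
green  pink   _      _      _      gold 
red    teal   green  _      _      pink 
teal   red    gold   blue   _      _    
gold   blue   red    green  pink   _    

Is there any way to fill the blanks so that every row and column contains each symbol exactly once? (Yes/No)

Row 5, column 5: row 5 together with column 5 already contain {red, blue, green, gold, teal, pink} — every symbol — so nothing can go there. The grid has no valid completion.

No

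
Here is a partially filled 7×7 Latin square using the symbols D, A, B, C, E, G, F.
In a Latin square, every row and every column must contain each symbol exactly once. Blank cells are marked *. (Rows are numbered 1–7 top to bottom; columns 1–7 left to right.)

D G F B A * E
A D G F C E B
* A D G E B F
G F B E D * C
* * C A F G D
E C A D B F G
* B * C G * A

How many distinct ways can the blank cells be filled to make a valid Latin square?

Row 1, column 6: eliminating its row and column leaves {C}.
Row 3, column 1: eliminating its row and column leaves {C}.
Row 4, column 6: eliminating its row and column leaves {A}.
Row 5, column 1: eliminating its row and column leaves {B}.
Row 5, column 2: eliminating its row and column leaves {E}.
Row 7, column 1: eliminating its row and column leaves {F}.
Row 7, column 3: eliminating its row and column leaves {E}.
Row 7, column 6: eliminating its row and column leaves {D}.
Only one assignment across all blanks avoids any row or column repeat, giving 1 completion.

1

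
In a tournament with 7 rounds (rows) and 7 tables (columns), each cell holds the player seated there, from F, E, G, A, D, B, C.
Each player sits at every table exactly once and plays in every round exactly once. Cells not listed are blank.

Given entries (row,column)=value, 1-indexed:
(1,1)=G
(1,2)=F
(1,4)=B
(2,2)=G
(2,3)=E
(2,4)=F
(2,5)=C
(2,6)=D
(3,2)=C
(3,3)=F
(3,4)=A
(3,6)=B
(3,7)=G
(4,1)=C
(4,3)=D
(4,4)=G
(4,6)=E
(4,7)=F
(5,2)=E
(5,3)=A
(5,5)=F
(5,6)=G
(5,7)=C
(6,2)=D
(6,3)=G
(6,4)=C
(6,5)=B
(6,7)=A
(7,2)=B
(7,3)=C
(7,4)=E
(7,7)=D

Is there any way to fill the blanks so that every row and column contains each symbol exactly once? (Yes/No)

Round 1, table 3: round 1 together with table 3 already contain {F, E, G, A, D, B, C} — every symbol — so nothing can go there. The grid has no valid completion.

No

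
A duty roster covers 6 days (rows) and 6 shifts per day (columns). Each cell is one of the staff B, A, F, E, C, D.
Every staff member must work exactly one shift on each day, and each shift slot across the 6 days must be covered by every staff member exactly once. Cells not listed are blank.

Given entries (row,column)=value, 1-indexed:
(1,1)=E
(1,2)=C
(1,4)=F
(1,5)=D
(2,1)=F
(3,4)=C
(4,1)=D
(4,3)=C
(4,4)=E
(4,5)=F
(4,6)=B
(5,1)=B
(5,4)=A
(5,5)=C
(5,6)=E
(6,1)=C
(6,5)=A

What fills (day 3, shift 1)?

Day 3 already has {C} and shift 1 already has {B, F, E, C, D}, so day 3, shift 1 must be A.

A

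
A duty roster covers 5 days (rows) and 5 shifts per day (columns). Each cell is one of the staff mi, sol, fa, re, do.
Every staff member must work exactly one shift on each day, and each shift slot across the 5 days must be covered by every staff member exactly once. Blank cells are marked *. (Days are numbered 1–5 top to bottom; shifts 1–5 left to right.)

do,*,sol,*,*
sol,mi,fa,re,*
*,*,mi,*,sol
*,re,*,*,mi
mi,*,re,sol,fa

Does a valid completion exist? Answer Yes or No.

No

Day 1, shift 2: day 1 has {sol, do} and shift 2 has {mi, re}, so it must be fa.
Day 1, shift 4: day 1 has {sol, fa, do} and shift 4 has {sol, re}, so it must be mi.
Day 1, shift 5: day 1 has {mi, sol, fa, do} and shift 5 has {mi, sol, fa}, so it must be re.
Day 2, shift 5: day 2 has {mi, sol, fa, re} and shift 5 has {mi, sol, fa, re}, so it must be do.
Day 3, shift 2: day 3 has {mi, sol} and shift 2 has {mi, fa, re}, so it must be do.
Now day 5, shift 2: day 5 together with shift 2 already contain {mi, sol, fa, re, do} — every symbol — so nothing can go there. The grid has no valid completion.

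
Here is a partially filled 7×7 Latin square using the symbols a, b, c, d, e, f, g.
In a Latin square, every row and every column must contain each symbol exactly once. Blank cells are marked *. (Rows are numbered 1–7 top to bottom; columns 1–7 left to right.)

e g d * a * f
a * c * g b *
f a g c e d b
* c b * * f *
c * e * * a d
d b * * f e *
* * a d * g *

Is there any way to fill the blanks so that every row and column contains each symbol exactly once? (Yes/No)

Row 6, column 3: row 6 together with column 3 already contain {a, b, c, d, e, f, g} — every symbol — so nothing can go there. The grid has no valid completion.

No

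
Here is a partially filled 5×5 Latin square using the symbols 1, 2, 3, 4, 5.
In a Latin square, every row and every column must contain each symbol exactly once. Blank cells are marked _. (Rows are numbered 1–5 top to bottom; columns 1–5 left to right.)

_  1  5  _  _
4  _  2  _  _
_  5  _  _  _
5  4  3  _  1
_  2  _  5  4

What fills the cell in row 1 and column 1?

Row 2, column 2: row 2 has {2, 4} and column 2 has {1, 2, 4, 5}, leaving only 3.
Row 2, column 4: row 2 has {2, 3, 4} and column 4 has {5}, leaving only 1.
Row 2, column 5: row 2 has {1, 2, 3, 4} and column 5 has {1, 4}, leaving only 5.
Row 4, column 4: row 4 has {1, 3, 4, 5} and column 4 has {1, 5}, leaving only 2.
Row 5, column 3: row 5 has {2, 4, 5} and column 3 has {2, 3, 5}, leaving only 1.
Row 3, column 3: row 3 has {5} and column 3 has {1, 2, 3, 5}, leaving only 4.
Row 3, column 4: row 3 has {4, 5} and column 4 has {1, 2, 5}, leaving only 3.
Row 1, column 4: row 1 has {1, 5} and column 4 has {1, 2, 3, 5}, leaving only 4.
Row 3, column 5: row 3 has {3, 4, 5} and column 5 has {1, 4, 5}, leaving only 2.
Row 1, column 5: row 1 has {1, 4, 5} and column 5 has {1, 2, 4, 5}, leaving only 3.
Row 1 already has {1, 3, 4, 5} and column 1 already has {4, 5}, so row 1, column 1 must be 2.

2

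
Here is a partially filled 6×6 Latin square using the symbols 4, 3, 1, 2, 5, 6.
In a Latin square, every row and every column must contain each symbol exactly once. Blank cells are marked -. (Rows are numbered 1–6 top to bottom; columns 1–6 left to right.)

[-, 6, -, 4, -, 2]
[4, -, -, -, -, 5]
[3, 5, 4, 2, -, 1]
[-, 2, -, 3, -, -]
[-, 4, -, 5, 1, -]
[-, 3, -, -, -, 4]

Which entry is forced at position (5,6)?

Row 2, column 2: row 2 has {4, 5} and column 2 has {4, 3, 2, 5, 6}, leaving only 1.
Row 2, column 4: row 2 has {4, 1, 5} and column 4 has {4, 3, 2, 5}, leaving only 6.
Row 3, column 5: row 3 has {4, 3, 1, 2, 5} and column 5 has {1}, leaving only 6.
Row 4, column 6: row 4 has {3, 2} and column 6 has {4, 1, 2, 5}, leaving only 6.
Row 5 already has {4, 1, 5} and column 6 already has {4, 1, 2, 5, 6}, so row 5, column 6 must be 3.

3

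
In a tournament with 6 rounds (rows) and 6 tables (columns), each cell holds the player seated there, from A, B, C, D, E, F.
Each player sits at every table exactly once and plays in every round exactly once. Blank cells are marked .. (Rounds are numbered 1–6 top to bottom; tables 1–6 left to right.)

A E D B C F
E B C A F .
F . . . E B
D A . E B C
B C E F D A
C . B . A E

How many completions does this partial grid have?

1

Round 2, table 6: eliminating its round and table leaves {D}.
Round 3, table 2: eliminating its round and table leaves {D}.
Round 3, table 3: eliminating its round and table leaves {A}.
Round 3, table 4: eliminating its round and table leaves {C, D}.
Round 4, table 3: eliminating its round and table leaves {F}.
Round 6, table 2: eliminating its round and table leaves {D, F}.
Round 6, table 4: eliminating its round and table leaves {D}.
Only one assignment across all blanks avoids any round or table repeat, giving 1 completion.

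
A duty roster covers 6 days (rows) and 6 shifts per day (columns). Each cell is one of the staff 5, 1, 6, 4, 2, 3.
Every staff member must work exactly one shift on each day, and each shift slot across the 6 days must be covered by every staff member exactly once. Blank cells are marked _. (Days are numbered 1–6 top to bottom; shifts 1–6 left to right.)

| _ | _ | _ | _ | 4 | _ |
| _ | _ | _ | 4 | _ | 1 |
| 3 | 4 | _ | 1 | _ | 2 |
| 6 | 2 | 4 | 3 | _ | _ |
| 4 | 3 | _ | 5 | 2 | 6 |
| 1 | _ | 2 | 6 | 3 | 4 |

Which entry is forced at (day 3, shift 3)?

Day 1, shift 4: day 1 has {4} and shift 4 has {5, 1, 6, 4, 3}, leaving only 2.
Day 1, shift 1: day 1 has {4, 2} and shift 1 has {1, 6, 4, 3}, leaving only 5.
Day 1, shift 6: day 1 has {5, 4, 2} and shift 6 has {1, 6, 4, 2}, leaving only 3.
Day 2, shift 1: day 2 has {1, 4} and shift 1 has {5, 1, 6, 4, 3}, leaving only 2.
Day 4, shift 6: day 4 has {6, 4, 2, 3} and shift 6 has {1, 6, 4, 2, 3}, leaving only 5.
Day 4, shift 5: day 4 has {5, 6, 4, 2, 3} and shift 5 has {4, 2, 3}, leaving only 1.
Day 5, shift 3: day 5 has {5, 6, 4, 2, 3} and shift 3 has {4, 2}, leaving only 1.
Day 1, shift 3: day 1 has {5, 4, 2, 3} and shift 3 has {1, 4, 2}, leaving only 6.
Day 3 already has {1, 4, 2, 3} and shift 3 already has {1, 6, 4, 2}, so day 3, shift 3 must be 5.

5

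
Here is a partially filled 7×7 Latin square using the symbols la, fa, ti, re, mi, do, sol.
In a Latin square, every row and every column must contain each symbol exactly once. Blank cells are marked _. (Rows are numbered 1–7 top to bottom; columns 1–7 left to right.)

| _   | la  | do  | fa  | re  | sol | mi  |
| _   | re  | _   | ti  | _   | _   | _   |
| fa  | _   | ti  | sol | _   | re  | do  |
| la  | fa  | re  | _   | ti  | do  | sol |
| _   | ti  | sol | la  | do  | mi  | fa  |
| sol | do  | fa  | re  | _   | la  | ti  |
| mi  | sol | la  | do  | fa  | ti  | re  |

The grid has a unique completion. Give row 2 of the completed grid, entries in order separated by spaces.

Row 2, column 1: row 2 has {ti, re} and column 1 has {la, fa, mi, sol}, leaving only do.
Row 2, column 3: row 2 has {ti, re, do} and column 3 has {la, fa, ti, re, do, sol}, leaving only mi.
Row 2, column 6: row 2 has {ti, re, mi, do} and column 6 has {la, ti, re, mi, do, sol}, leaving only fa.
Row 2, column 7: row 2 has {fa, ti, re, mi, do} and column 7 has {fa, ti, re, mi, do, sol}, leaving only la.
Row 2, column 5: row 2 has {la, fa, ti, re, mi, do} and column 5 has {fa, ti, re, do}, leaving only sol.
So row 2 reads: do re mi ti sol fa la.

do re mi ti sol fa la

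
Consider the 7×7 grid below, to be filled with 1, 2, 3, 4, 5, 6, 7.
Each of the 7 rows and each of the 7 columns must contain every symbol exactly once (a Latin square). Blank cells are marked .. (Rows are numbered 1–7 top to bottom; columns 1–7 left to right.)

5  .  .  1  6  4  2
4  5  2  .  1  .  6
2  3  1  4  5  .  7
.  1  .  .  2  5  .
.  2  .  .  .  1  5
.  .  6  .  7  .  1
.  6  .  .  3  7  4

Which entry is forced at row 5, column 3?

Row 1, column 2: row 1 has {1, 2, 4, 5, 6} and column 2 has {1, 2, 3, 5, 6}, leaving only 7.
Row 1, column 3: row 1 has {1, 2, 4, 5, 6, 7} and column 3 has {1, 2, 6}, leaving only 3.
Row 2, column 6: row 2 has {1, 2, 4, 5, 6} and column 6 has {1, 4, 5, 7}, leaving only 3.
Row 2, column 4: row 2 has {1, 2, 3, 4, 5, 6} and column 4 has {1, 4}, leaving only 7.
Row 3, column 6: row 3 has {1, 2, 3, 4, 5, 7} and column 6 has {1, 3, 4, 5, 7}, leaving only 6.
Row 4, column 7: row 4 has {1, 2, 5} and column 7 has {1, 2, 4, 5, 6, 7}, leaving only 3.
Row 4, column 4: row 4 has {1, 2, 3, 5} and column 4 has {1, 4, 7}, leaving only 6.
Row 4, column 1: row 4 has {1, 2, 3, 5, 6} and column 1 has {2, 4, 5}, leaving only 7.
Row 4, column 3: row 4 has {1, 2, 3, 5, 6, 7} and column 3 has {1, 2, 3, 6}, leaving only 4.
Row 5 already has {1, 2, 5} and column 3 already has {1, 2, 3, 4, 6}, so row 5, column 3 must be 7.

7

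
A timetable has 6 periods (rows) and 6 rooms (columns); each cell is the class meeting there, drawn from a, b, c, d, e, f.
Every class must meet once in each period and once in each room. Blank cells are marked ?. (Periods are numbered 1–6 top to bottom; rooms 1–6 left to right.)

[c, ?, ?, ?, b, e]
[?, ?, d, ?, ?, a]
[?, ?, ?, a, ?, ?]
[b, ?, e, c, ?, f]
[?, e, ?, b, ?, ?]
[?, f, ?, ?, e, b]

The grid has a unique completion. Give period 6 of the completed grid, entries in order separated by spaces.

a f c d e b

Period 6, room 4: period 6 has {b, e, f} and room 4 has {a, b, c}, leaving only d.
Period 6, room 1: period 6 has {b, d, e, f} and room 1 has {b, c}, leaving only a.
Period 6, room 3: period 6 has {a, b, d, e, f} and room 3 has {d, e}, leaving only c.
So period 6 reads: a f c d e b.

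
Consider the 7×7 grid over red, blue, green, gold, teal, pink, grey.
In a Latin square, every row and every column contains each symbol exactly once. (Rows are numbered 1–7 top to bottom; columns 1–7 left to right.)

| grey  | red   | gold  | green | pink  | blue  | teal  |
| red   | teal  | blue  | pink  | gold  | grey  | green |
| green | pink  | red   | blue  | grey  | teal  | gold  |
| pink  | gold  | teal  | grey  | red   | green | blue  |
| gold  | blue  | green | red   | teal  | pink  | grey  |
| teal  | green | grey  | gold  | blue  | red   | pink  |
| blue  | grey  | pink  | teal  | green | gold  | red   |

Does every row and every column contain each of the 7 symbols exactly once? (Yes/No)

Yes

Each row is a permutation of the 7 symbols, and so is each column.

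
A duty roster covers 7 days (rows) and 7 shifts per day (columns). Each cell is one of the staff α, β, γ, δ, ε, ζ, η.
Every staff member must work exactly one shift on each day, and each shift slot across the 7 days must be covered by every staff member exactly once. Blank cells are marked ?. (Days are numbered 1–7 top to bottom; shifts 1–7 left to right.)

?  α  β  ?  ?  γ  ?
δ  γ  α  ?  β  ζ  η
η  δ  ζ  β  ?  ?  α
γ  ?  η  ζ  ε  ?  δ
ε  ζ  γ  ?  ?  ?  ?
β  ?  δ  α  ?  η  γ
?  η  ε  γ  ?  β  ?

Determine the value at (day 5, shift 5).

Day 1, shift 1: day 1 has {α, β, γ} and shift 1 has {β, γ, δ, ε, η}, leaving only ζ.
Day 1, shift 7: day 1 has {α, β, γ, ζ} and shift 7 has {α, γ, δ, η}, leaving only ε.
Day 2, shift 4: day 2 has {α, β, γ, δ, ζ, η} and shift 4 has {α, β, γ, ζ}, leaving only ε.
Day 3, shift 5: day 3 has {α, β, δ, ζ, η} and shift 5 has {β, ε}, leaving only γ.
Day 3, shift 6: day 3 has {α, β, γ, δ, ζ, η} and shift 6 has {β, γ, ζ, η}, leaving only ε.
Day 4, shift 2: day 4 has {γ, δ, ε, ζ, η} and shift 2 has {α, γ, δ, ζ, η}, leaving only β.
Day 4, shift 6: day 4 has {β, γ, δ, ε, ζ, η} and shift 6 has {β, γ, ε, ζ, η}, leaving only α.
Day 5, shift 6: day 5 has {γ, ε, ζ} and shift 6 has {α, β, γ, ε, ζ, η}, leaving only δ.
Day 5, shift 4: day 5 has {γ, δ, ε, ζ} and shift 4 has {α, β, γ, ε, ζ}, leaving only η.
Day 5 already has {γ, δ, ε, ζ, η} and shift 5 already has {β, γ, ε}, so day 5, shift 5 must be α.

α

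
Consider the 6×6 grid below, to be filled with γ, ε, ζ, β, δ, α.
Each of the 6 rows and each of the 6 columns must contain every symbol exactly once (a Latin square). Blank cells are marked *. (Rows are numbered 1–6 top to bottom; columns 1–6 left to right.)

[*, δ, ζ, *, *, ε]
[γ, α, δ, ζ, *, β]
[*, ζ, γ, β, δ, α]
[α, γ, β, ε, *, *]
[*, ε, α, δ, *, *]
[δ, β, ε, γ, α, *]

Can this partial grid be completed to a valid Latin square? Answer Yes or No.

No row or column among the givens repeats a symbol, and propagating forced cells runs into no contradiction.
One valid completion exists (for instance, β δ ζ α γ ε / γ α δ ζ ε β / ε ζ γ β δ α / α γ β ε ζ δ / ζ ε α δ β γ / δ β ε γ α ζ).

Yes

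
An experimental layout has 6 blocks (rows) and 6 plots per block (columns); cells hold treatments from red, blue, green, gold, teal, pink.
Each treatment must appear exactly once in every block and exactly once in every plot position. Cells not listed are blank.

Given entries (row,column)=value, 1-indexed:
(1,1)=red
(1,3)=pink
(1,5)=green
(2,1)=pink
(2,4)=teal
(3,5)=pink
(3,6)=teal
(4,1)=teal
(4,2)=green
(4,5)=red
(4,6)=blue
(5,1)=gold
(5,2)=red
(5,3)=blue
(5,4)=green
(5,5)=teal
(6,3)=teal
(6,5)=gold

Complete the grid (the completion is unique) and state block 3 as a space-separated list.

Block 1, plot 6: block 1 has {red, green, pink} and plot 6 has {blue, teal}, leaving only gold.
Block 1, plot 4: block 1 has {red, green, gold, pink} and plot 4 has {green, teal}, leaving only blue.
Block 1, plot 2: block 1 has {red, blue, green, gold, pink} and plot 2 has {red, green}, leaving only teal.
Block 2, plot 5: block 2 has {teal, pink} and plot 5 has {red, green, gold, teal, pink}, leaving only blue.
Block 2, plot 2: block 2 has {blue, teal, pink} and plot 2 has {red, green, teal}, leaving only gold.
Block 3, plot 2: block 3 has {teal, pink} and plot 2 has {red, green, gold, teal}, leaving only blue.
Block 3, plot 1: block 3 has {blue, teal, pink} and plot 1 has {red, gold, teal, pink}, leaving only green.
Block 4, plot 3: block 4 has {red, blue, green, teal} and plot 3 has {blue, teal, pink}, leaving only gold.
Block 3, plot 3: block 3 has {blue, green, teal, pink} and plot 3 has {blue, gold, teal, pink}, leaving only red.
Block 3, plot 4: block 3 has {red, blue, green, teal, pink} and plot 4 has {blue, green, teal}, leaving only gold.
So block 3 reads: green blue red gold pink teal.

green blue red gold pink teal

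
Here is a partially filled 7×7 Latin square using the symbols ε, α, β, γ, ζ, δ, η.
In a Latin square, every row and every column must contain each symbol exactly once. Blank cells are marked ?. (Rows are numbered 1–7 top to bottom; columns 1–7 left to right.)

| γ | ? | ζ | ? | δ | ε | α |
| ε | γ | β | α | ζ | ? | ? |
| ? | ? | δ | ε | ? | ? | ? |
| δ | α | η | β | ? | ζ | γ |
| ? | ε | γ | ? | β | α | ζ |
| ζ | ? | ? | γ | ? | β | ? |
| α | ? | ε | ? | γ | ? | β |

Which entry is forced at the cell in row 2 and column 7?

δ

Row 1, column 4: row 1 has {ε, α, γ, ζ, δ} and column 4 has {ε, α, β, γ}, leaving only η.
Row 1, column 2: row 1 has {ε, α, γ, ζ, δ, η} and column 2 has {ε, α, γ}, leaving only β.
Row 3, column 7: row 3 has {ε, δ} and column 7 has {α, β, γ, ζ}, leaving only η.
Row 2 already has {ε, α, β, γ, ζ} and column 7 already has {α, β, γ, ζ, η}, so row 2, column 7 must be δ.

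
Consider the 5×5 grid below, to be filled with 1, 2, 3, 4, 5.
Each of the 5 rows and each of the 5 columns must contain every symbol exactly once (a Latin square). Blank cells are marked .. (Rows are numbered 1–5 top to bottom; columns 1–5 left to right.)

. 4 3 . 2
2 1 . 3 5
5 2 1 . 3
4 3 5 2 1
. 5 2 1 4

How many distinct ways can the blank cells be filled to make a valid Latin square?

1

Row 1, column 1: eliminating its row and column leaves {1}.
Row 1, column 4: eliminating its row and column leaves {5}.
Row 2, column 3: eliminating its row and column leaves {4}.
Row 3, column 4: eliminating its row and column leaves {4}.
Row 5, column 1: eliminating its row and column leaves {3}.
Only one assignment across all blanks avoids any row or column repeat, giving 1 completion.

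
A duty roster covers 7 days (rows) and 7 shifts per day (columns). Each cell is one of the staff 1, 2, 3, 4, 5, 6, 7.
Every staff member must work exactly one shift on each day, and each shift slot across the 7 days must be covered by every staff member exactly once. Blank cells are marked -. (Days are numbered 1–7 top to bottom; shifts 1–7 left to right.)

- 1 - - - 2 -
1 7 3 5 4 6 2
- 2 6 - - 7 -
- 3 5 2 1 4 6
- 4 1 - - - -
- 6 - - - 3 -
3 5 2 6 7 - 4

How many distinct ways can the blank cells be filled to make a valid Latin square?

12

Day 1, shift 1: eliminating its day and shift leaves {4, 5, 6, 7}.
Day 1, shift 3: eliminating its day and shift leaves {4, 7}.
Day 1, shift 4: eliminating its day and shift leaves {3, 4, 7}.
Day 1, shift 5: eliminating its day and shift leaves {3, 5, 6}.
Day 1, shift 7: eliminating its day and shift leaves {3, 5, 7}.
Day 3, shift 1: eliminating its day and shift leaves {4, 5}.
Day 3, shift 4: eliminating its day and shift leaves {1, 3, 4}.
Day 3, shift 5: eliminating its day and shift leaves {3, 5}.
Day 3, shift 7: eliminating its day and shift leaves {1, 3, 5}.
Day 4, shift 1: eliminating its day and shift leaves {7}.
Day 5, shift 1: eliminating its day and shift leaves {2, 5, 6, 7}.
Day 5, shift 4: eliminating its day and shift leaves {3, 7}.
Day 5, shift 5: eliminating its day and shift leaves {2, 3, 5, 6}.
Day 5, shift 6: eliminating its day and shift leaves {5}.
Day 5, shift 7: eliminating its day and shift leaves {3, 5, 7}.
Day 6, shift 1: eliminating its day and shift leaves {2, 4, 5, 7}.
Day 6, shift 3: eliminating its day and shift leaves {4, 7}.
Day 6, shift 4: eliminating its day and shift leaves {1, 4, 7}.
Day 6, shift 5: eliminating its day and shift leaves {2, 5}.
Day 6, shift 7: eliminating its day and shift leaves {1, 5, 7}.
Day 7, shift 6: eliminating its day and shift leaves {1}.
Enumerating the assignments across these blanks that avoid any day or shift repeat gives 12 completions.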